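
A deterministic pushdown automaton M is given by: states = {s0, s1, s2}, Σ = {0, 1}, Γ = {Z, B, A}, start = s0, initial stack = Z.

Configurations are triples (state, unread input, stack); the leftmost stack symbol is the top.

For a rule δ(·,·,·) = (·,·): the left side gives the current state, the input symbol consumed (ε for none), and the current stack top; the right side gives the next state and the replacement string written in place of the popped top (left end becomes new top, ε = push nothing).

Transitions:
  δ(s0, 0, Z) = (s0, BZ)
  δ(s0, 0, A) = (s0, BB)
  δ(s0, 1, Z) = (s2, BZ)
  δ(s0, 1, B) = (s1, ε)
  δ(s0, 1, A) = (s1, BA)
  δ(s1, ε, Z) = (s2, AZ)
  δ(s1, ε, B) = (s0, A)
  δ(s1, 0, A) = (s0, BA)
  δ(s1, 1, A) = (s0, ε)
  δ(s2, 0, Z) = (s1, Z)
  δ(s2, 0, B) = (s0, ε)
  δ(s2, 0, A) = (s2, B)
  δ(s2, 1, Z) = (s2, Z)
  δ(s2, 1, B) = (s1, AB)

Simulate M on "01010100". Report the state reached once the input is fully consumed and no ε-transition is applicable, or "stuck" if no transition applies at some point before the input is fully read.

stuck

(s0, 01010100, Z)
  read 0, top Z: go to s0, push BZ → (s0, 1010100, BZ)
  read 1, top B: go to s1, push ε → (s1, 010100, Z)
  ε-move, top Z: go to s2, push AZ → (s2, 010100, AZ)
  read 0, top A: go to s2, push B → (s2, 10100, BZ)
  read 1, top B: go to s1, push AB → (s1, 0100, ABZ)
  read 0, top A: go to s0, push BA → (s0, 100, BABZ)
  read 1, top B: go to s1, push ε → (s1, 00, ABZ)
  read 0, top A: go to s0, push BA → (s0, 0, BABZ)
No transition for (s0, 0, top B); M blocks with input 0 remaining.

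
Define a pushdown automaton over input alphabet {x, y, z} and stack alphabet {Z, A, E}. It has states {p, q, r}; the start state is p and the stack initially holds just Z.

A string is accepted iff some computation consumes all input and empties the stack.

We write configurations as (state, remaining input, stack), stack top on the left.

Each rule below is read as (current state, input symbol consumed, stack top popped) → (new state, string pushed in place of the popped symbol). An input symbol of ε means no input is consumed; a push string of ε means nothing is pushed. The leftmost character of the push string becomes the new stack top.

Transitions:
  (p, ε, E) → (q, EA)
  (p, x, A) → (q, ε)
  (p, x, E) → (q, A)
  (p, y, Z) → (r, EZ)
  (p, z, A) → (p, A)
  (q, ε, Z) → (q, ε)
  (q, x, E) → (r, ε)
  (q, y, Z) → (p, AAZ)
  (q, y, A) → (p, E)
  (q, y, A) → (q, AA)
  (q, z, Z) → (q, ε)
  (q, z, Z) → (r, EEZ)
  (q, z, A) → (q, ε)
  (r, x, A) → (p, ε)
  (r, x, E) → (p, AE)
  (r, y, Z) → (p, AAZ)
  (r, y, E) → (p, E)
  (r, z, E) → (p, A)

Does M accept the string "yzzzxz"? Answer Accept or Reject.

One accepting computation: (p, yzzzxz, Z) ⊢ (r, zzzxz, EZ) ⊢ (p, zzxz, AZ) ⊢ (p, zxz, AZ) ⊢ (p, xz, AZ) ⊢ (q, z, Z) ⊢ (q, ε, ε)
All input consumed and the stack is empty.

Accept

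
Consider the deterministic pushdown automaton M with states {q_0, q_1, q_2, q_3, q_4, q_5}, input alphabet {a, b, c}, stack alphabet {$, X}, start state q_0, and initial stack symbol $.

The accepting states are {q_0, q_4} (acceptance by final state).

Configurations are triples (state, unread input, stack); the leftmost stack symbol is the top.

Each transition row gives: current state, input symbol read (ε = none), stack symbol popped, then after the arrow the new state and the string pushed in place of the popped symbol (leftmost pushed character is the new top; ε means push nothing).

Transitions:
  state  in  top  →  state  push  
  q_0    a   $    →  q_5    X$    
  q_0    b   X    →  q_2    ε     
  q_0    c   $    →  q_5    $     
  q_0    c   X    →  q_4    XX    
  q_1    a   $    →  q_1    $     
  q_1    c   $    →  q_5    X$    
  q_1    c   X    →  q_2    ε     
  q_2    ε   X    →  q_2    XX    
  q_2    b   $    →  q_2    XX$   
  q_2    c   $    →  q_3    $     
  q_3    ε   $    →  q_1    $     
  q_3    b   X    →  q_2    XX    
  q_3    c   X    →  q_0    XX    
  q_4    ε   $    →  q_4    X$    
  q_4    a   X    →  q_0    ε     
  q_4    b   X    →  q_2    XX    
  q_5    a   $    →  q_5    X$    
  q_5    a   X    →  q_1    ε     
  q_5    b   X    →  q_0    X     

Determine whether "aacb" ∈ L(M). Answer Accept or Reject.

(q_0, aacb, $) ⊢ (q_5, acb, X$) ⊢ (q_1, cb, $) ⊢ (q_5, b, X$) ⊢ (q_0, ε, X$)
All input consumed; state q_0 ∈ F.

Accept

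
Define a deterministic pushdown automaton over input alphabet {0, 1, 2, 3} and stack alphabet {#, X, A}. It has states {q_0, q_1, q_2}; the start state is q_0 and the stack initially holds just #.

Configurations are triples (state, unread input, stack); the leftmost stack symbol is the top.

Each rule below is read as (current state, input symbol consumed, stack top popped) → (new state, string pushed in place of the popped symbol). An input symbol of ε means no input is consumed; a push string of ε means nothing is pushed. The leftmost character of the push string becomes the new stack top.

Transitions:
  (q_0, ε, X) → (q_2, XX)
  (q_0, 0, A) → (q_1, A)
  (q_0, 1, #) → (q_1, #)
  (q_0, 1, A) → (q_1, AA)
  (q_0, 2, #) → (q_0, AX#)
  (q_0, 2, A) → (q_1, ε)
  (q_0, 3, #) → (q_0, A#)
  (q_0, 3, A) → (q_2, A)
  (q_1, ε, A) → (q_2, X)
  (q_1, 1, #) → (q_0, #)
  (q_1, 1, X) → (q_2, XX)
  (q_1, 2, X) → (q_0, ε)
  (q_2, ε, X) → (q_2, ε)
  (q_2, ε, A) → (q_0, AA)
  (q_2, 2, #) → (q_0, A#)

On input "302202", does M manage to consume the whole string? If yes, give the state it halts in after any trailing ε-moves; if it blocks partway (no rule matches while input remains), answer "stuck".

(q_0, 302202, #)
  read 3, top #: go to q_0, push A# → (q_0, 02202, A#)
  read 0, top A: go to q_1, push A → (q_1, 2202, A#)
  ε-move, top A: go to q_2, push X → (q_2, 2202, X#)
  ε-move, top X: go to q_2, push ε → (q_2, 2202, #)
  read 2, top #: go to q_0, push A# → (q_0, 202, A#)
  read 2, top A: go to q_1, push ε → (q_1, 02, #)
No transition for (q_1, 0, top #); M blocks with input 02 remaining.

stuck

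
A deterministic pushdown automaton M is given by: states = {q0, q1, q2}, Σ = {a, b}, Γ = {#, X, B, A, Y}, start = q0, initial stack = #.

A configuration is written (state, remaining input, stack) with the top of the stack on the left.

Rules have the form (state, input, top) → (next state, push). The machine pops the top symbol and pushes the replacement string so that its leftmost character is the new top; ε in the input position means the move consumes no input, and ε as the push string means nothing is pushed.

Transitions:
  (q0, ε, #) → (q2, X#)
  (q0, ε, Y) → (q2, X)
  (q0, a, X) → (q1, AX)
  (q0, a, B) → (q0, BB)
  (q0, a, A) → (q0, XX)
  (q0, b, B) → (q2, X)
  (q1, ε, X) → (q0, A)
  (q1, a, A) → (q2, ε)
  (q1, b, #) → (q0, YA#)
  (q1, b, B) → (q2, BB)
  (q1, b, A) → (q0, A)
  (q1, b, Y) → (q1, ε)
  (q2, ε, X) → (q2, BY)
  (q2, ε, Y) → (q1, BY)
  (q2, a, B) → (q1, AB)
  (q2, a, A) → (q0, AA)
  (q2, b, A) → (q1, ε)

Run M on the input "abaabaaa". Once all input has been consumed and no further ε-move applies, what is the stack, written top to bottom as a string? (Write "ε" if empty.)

(q0, abaabaaa, #)
  ε-move, top #: go to q2, push X# → (q2, abaabaaa, X#)
  ε-move, top X: go to q2, push BY → (q2, abaabaaa, BY#)
  read a, top B: go to q1, push AB → (q1, baabaaa, ABY#)
  read b, top A: go to q0, push A → (q0, aabaaa, ABY#)
  read a, top A: go to q0, push XX → (q0, abaaa, XXBY#)
  read a, top X: go to q1, push AX → (q1, baaa, AXXBY#)
  read b, top A: go to q0, push A → (q0, aaa, AXXBY#)
  read a, top A: go to q0, push XX → (q0, aa, XXXXBY#)
  read a, top X: go to q1, push AX → (q1, a, AXXXXBY#)
  read a, top A: go to q2, push ε → (q2, ε, XXXXBY#)
  ε-move, top X: go to q2, push BY → (q2, ε, BYXXXBY#)
All input consumed in state q2 with stack BYXXXBY#.

BYXXXBY#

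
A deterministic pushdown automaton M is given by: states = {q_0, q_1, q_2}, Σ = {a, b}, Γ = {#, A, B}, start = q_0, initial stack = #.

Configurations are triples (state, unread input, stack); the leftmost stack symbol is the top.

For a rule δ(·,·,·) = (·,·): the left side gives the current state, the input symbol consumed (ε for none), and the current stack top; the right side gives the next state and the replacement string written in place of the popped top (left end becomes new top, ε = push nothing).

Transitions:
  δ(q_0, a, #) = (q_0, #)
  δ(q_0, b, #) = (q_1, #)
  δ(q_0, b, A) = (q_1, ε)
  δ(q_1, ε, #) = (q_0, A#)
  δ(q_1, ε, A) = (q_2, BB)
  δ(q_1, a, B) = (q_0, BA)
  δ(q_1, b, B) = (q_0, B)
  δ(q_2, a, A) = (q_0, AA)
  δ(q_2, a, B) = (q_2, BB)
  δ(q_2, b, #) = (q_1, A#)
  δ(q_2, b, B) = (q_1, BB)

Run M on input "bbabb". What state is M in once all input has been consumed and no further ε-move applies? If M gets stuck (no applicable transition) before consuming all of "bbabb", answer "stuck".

stuck

(q_0, bbabb, #)
  read b, top #: go to q_1, push # → (q_1, babb, #)
  ε-move, top #: go to q_0, push A# → (q_0, babb, A#)
  read b, top A: go to q_1, push ε → (q_1, abb, #)
  ε-move, top #: go to q_0, push A# → (q_0, abb, A#)
No transition for (q_0, a, top A); M blocks with input abb remaining.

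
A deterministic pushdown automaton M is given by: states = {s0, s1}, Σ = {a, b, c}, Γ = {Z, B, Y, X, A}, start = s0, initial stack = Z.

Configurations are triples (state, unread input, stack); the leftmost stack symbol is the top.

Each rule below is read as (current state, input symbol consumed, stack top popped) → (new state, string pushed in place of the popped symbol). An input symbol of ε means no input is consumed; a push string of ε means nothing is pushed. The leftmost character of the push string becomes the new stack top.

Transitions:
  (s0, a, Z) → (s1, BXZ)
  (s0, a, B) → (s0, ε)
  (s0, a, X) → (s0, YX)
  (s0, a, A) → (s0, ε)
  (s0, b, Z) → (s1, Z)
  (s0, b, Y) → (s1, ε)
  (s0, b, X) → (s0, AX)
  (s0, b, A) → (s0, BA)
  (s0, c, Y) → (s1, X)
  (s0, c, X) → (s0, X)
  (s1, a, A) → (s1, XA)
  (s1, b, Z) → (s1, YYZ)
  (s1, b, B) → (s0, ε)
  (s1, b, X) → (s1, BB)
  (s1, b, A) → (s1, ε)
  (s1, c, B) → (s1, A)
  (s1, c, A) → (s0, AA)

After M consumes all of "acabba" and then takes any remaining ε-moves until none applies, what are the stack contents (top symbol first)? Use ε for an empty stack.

(s0, acabba, Z)
  read a, top Z: go to s1, push BXZ → (s1, cabba, BXZ)
  read c, top B: go to s1, push A → (s1, abba, AXZ)
  read a, top A: go to s1, push XA → (s1, bba, XAXZ)
  read b, top X: go to s1, push BB → (s1, ba, BBAXZ)
  read b, top B: go to s0, push ε → (s0, a, BAXZ)
  read a, top B: go to s0, push ε → (s0, ε, AXZ)
All input consumed in state s0 with stack AXZ.

AXZ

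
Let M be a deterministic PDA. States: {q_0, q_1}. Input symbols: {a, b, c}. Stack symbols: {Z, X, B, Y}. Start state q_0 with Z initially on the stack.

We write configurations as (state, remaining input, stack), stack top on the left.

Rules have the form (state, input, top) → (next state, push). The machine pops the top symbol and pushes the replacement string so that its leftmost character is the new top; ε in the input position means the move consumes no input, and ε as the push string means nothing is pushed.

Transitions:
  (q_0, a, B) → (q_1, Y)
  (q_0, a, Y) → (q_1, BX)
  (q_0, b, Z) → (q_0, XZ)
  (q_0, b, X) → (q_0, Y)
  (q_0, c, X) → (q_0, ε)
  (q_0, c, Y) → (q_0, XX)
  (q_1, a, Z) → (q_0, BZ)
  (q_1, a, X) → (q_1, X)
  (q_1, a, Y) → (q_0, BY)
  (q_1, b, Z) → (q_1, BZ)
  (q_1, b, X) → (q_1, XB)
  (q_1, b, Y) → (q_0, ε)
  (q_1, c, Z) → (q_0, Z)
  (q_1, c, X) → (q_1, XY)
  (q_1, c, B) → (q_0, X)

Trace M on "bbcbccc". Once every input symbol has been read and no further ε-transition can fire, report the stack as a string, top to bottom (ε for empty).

(q_0, bbcbccc, Z)
  read b, top Z: go to q_0, push XZ → (q_0, bcbccc, XZ)
  read b, top X: go to q_0, push Y → (q_0, cbccc, YZ)
  read c, top Y: go to q_0, push XX → (q_0, bccc, XXZ)
  read b, top X: go to q_0, push Y → (q_0, ccc, YXZ)
  read c, top Y: go to q_0, push XX → (q_0, cc, XXXZ)
  read c, top X: go to q_0, push ε → (q_0, c, XXZ)
  read c, top X: go to q_0, push ε → (q_0, ε, XZ)
All input consumed in state q_0 with stack XZ.

XZ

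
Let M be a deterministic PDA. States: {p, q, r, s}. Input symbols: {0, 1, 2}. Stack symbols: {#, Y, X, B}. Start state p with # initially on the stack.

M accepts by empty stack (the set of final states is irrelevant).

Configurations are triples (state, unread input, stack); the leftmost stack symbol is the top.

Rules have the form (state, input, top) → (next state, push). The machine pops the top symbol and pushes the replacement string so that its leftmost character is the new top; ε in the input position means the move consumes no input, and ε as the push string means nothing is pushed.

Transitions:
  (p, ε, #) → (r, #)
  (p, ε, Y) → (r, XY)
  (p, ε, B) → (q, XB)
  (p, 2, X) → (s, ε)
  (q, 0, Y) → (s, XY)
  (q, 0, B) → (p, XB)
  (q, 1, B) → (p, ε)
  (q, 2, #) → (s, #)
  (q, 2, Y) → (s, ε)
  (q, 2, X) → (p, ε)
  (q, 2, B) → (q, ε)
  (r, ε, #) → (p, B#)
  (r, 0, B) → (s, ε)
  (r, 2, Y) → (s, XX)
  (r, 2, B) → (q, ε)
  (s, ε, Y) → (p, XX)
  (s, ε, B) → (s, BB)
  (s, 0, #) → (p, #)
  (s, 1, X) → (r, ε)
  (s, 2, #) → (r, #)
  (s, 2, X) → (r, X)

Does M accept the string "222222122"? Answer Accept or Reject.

Reject

(p, 222222122, #) ⊢ (r, 222222122, #) ⊢ (p, 222222122, B#) ⊢ (q, 222222122, XB#) ⊢ (p, 22222122, B#) ⊢ (q, 22222122, XB#) ⊢ (p, 2222122, B#) ⊢ (q, 2222122, XB#) ⊢ (p, 222122, B#) ⊢ (q, 222122, XB#) ⊢ (p, 22122, B#) ⊢ (q, 22122, XB#) ⊢ (p, 2122, B#) ⊢ (q, 2122, XB#) ⊢ (p, 122, B#) ⊢ (q, 122, XB#)
No transition applies at (q, 122, XB#); input not fully consumed.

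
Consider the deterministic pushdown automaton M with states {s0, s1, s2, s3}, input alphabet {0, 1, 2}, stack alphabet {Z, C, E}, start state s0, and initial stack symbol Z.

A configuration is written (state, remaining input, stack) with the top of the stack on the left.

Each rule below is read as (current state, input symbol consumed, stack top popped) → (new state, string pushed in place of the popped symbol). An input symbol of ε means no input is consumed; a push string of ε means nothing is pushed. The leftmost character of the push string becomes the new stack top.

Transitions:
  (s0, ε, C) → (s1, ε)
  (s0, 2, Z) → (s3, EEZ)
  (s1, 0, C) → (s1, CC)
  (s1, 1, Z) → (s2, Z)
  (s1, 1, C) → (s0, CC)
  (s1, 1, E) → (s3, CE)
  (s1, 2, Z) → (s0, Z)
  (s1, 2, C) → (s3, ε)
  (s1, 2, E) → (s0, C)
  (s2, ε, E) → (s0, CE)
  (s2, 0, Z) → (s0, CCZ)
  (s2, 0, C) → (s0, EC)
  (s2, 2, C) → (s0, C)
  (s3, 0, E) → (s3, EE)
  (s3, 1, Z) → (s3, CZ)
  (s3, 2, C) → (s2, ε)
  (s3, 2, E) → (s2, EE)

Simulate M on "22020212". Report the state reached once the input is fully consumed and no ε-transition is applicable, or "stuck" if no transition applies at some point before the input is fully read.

stuck

(s0, 22020212, Z)
  read 2, top Z: go to s3, push EEZ → (s3, 2020212, EEZ)
  read 2, top E: go to s2, push EE → (s2, 020212, EEEZ)
  ε-move, top E: go to s0, push CE → (s0, 020212, CEEEZ)
  ε-move, top C: go to s1, push ε → (s1, 020212, EEEZ)
No transition for (s1, 0, top E); M blocks with input 020212 remaining.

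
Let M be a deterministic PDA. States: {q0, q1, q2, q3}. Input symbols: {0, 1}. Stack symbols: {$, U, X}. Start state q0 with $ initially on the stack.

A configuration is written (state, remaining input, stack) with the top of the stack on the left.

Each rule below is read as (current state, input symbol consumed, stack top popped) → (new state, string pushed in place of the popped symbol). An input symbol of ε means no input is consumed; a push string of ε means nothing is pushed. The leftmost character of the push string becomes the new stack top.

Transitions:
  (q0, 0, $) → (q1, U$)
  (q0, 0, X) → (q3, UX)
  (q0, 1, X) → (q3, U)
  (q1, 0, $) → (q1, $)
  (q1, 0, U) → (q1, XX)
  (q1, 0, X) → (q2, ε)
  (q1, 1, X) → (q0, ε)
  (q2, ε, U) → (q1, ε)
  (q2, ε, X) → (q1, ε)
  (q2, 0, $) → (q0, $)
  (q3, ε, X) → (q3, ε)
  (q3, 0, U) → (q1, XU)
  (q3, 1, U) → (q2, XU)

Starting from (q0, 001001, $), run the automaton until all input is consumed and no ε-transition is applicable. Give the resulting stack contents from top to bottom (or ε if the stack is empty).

UX$

(q0, 001001, $)
  read 0, top $: go to q1, push U$ → (q1, 01001, U$)
  read 0, top U: go to q1, push XX → (q1, 1001, XX$)
  read 1, top X: go to q0, push ε → (q0, 001, X$)
  read 0, top X: go to q3, push UX → (q3, 01, UX$)
  read 0, top U: go to q1, push XU → (q1, 1, XUX$)
  read 1, top X: go to q0, push ε → (q0, ε, UX$)
All input consumed in state q0 with stack UX$.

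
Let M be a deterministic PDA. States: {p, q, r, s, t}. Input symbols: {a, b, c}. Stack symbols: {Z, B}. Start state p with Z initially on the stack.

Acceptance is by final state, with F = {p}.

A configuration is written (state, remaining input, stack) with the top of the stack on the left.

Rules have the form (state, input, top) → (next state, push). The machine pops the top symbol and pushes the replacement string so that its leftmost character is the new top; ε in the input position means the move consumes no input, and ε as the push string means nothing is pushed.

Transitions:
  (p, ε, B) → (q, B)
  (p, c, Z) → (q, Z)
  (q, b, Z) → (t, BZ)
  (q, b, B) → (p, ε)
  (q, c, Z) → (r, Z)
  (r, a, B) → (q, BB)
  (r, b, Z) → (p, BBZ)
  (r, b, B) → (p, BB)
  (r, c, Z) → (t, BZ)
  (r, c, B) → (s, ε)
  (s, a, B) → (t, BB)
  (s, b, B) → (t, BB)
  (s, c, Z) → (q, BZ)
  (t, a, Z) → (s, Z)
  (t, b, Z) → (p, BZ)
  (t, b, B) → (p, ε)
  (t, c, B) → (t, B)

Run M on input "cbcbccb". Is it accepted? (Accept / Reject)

Accept

(p, cbcbccb, Z)
  read c, top Z: go to q, push Z → (q, bcbccb, Z)
  read b, top Z: go to t, push BZ → (t, cbccb, BZ)
  read c, top B: go to t, push B → (t, bccb, BZ)
  read b, top B: go to p, push ε → (p, ccb, Z)
  read c, top Z: go to q, push Z → (q, cb, Z)
  read c, top Z: go to r, push Z → (r, b, Z)
  read b, top Z: go to p, push BBZ → (p, ε, BBZ)
All input consumed; state p ∈ F.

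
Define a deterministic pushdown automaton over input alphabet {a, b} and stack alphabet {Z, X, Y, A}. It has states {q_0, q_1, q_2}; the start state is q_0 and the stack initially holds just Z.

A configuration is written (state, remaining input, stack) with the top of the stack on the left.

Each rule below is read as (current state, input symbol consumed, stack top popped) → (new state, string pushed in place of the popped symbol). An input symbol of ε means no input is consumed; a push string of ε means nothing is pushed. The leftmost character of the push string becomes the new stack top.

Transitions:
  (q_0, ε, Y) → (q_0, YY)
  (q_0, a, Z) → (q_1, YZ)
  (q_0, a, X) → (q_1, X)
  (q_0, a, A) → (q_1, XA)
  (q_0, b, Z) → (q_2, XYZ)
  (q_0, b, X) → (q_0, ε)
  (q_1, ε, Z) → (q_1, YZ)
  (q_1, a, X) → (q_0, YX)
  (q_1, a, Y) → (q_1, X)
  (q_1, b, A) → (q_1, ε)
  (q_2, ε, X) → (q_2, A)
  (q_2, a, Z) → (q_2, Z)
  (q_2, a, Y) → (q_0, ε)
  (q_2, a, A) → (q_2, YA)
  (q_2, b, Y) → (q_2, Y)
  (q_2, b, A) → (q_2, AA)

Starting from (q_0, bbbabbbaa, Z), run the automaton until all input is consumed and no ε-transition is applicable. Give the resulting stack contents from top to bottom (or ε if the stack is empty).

XAAAYZ

(q_0, bbbabbbaa, Z) ⊢ (q_2, bbabbbaa, XYZ) ⊢ (q_2, bbabbbaa, AYZ) ⊢ (q_2, babbbaa, AAYZ) ⊢ (q_2, abbbaa, AAAYZ) ⊢ (q_2, bbbaa, YAAAYZ) ⊢ (q_2, bbaa, YAAAYZ) ⊢ (q_2, baa, YAAAYZ) ⊢ (q_2, aa, YAAAYZ) ⊢ (q_0, a, AAAYZ) ⊢ (q_1, ε, XAAAYZ)
All input consumed in state q_1 with stack XAAAYZ.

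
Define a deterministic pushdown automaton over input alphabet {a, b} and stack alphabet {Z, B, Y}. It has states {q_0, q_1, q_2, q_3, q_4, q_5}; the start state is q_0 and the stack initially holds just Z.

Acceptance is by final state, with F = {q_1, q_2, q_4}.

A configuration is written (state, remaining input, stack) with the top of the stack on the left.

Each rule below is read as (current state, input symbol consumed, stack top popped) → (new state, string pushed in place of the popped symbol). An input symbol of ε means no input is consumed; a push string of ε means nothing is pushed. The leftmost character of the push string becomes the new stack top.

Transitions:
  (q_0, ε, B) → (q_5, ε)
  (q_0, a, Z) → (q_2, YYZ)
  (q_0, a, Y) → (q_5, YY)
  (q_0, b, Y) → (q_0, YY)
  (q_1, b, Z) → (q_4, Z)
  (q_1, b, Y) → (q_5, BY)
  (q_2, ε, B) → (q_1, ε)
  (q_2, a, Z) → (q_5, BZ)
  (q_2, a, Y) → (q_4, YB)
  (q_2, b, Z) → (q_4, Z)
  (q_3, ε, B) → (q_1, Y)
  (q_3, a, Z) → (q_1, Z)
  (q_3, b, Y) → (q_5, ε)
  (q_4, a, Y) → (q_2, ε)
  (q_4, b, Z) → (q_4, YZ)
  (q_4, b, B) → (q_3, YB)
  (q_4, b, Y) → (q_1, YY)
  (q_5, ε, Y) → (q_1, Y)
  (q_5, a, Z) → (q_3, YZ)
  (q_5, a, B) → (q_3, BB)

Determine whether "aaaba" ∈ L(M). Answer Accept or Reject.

(q_0, aaaba, Z) ⊢ (q_2, aaba, YYZ) ⊢ (q_4, aba, YBYZ) ⊢ (q_2, ba, BYZ) ⊢ (q_1, ba, YZ) ⊢ (q_5, a, BYZ) ⊢ (q_3, ε, BBYZ) ⊢ (q_1, ε, YBYZ)
All input consumed; state q_1 ∈ F.

Accept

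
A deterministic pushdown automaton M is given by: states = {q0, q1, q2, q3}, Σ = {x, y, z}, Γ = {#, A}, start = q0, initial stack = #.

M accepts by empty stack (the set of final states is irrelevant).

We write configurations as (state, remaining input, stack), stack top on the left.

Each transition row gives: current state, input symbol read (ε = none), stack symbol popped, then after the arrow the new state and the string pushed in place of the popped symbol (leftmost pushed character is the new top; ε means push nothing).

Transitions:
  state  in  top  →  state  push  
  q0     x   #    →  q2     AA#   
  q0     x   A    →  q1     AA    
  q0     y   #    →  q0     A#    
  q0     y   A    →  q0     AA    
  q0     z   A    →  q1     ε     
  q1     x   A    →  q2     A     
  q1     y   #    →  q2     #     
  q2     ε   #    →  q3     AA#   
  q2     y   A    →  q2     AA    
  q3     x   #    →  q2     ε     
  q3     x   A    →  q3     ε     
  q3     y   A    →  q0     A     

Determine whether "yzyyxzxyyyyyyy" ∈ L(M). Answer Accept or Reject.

Reject

(q0, yzyyxzxyyyyyyy, #) ⊢ (q0, zyyxzxyyyyyyy, A#) ⊢ (q1, yyxzxyyyyyyy, #) ⊢ (q2, yxzxyyyyyyy, #) ⊢ (q3, yxzxyyyyyyy, AA#) ⊢ (q0, xzxyyyyyyy, AA#) ⊢ (q1, zxyyyyyyy, AAA#)
No transition applies at (q1, zxyyyyyyy, AAA#); input not fully consumed.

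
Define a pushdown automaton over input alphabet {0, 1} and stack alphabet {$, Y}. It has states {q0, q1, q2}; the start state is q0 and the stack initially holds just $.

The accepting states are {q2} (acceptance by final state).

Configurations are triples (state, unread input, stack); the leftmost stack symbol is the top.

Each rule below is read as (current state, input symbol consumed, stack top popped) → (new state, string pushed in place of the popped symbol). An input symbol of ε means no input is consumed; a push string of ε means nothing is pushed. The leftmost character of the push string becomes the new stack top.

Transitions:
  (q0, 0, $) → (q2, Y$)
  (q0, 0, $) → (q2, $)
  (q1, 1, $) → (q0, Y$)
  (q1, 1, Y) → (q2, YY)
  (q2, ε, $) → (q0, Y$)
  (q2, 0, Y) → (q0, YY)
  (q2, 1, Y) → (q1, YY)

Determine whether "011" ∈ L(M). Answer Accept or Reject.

Accept

One accepting computation: (q0, 011, $) ⊢ (q2, 11, Y$) ⊢ (q1, 1, YY$) ⊢ (q2, ε, YYY$)
All input consumed and state q2 ∈ F.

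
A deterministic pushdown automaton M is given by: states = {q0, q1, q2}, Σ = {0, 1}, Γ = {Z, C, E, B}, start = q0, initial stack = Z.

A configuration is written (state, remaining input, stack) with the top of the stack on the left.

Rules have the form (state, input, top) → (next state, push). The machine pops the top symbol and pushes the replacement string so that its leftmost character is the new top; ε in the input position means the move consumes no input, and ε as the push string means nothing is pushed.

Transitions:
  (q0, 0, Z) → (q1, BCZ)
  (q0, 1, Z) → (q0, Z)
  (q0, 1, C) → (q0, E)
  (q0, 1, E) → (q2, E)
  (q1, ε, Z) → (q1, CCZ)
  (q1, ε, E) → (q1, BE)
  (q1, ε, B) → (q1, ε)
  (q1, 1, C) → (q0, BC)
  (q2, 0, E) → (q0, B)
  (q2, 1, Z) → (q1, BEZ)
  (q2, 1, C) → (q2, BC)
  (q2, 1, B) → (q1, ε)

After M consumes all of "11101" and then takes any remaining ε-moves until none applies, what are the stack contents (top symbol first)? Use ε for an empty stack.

(q0, 11101, Z)
  read 1, top Z: go to q0, push Z → (q0, 1101, Z)
  read 1, top Z: go to q0, push Z → (q0, 101, Z)
  read 1, top Z: go to q0, push Z → (q0, 01, Z)
  read 0, top Z: go to q1, push BCZ → (q1, 1, BCZ)
  ε-move, top B: go to q1, push ε → (q1, 1, CZ)
  read 1, top C: go to q0, push BC → (q0, ε, BCZ)
All input consumed in state q0 with stack BCZ.

BCZ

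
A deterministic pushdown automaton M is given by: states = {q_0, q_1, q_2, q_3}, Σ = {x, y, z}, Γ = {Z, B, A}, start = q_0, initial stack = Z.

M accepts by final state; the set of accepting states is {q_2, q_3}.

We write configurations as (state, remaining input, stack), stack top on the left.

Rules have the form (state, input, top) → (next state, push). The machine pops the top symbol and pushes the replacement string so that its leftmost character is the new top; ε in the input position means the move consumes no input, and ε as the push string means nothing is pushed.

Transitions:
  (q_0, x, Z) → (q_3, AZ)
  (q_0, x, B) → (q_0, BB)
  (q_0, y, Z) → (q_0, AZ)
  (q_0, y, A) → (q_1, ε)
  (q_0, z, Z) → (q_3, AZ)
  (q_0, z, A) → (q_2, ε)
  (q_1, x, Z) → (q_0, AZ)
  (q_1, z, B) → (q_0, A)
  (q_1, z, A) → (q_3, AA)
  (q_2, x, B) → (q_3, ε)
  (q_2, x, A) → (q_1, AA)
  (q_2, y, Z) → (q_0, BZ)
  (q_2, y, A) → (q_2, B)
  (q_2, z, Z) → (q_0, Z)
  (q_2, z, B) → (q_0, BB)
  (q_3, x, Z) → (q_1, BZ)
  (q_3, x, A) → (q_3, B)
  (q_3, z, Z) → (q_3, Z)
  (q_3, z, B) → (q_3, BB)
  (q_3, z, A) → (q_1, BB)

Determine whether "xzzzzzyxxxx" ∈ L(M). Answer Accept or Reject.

(q_0, xzzzzzyxxxx, Z) ⊢ (q_3, zzzzzyxxxx, AZ) ⊢ (q_1, zzzzyxxxx, BBZ) ⊢ (q_0, zzzyxxxx, ABZ) ⊢ (q_2, zzyxxxx, BZ) ⊢ (q_0, zyxxxx, BBZ)
No transition applies at (q_0, zyxxxx, BBZ); input not fully consumed.

Reject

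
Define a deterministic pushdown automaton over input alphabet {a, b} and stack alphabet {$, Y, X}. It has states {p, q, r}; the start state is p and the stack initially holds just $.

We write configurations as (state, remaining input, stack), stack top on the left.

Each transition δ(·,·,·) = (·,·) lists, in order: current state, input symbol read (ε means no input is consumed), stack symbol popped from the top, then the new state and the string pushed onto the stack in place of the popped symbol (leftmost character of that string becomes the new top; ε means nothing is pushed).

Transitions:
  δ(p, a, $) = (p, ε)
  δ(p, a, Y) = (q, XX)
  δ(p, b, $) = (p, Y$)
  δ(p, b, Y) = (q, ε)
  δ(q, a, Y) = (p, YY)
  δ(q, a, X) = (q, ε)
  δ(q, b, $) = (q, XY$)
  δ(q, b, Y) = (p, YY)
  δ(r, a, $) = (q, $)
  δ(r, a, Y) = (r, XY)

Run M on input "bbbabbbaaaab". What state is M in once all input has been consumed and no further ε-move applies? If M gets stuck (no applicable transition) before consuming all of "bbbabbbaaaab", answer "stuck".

(p, bbbabbbaaaab, $)
  read b, top $: go to p, push Y$ → (p, bbabbbaaaab, Y$)
  read b, top Y: go to q, push ε → (q, babbbaaaab, $)
  read b, top $: go to q, push XY$ → (q, abbbaaaab, XY$)
  read a, top X: go to q, push ε → (q, bbbaaaab, Y$)
  read b, top Y: go to p, push YY → (p, bbaaaab, YY$)
  read b, top Y: go to q, push ε → (q, baaaab, Y$)
  read b, top Y: go to p, push YY → (p, aaaab, YY$)
  read a, top Y: go to q, push XX → (q, aaab, XXY$)
  read a, top X: go to q, push ε → (q, aab, XY$)
  read a, top X: go to q, push ε → (q, ab, Y$)
  read a, top Y: go to p, push YY → (p, b, YY$)
  read b, top Y: go to q, push ε → (q, ε, Y$)
All input consumed; M is in state q.

q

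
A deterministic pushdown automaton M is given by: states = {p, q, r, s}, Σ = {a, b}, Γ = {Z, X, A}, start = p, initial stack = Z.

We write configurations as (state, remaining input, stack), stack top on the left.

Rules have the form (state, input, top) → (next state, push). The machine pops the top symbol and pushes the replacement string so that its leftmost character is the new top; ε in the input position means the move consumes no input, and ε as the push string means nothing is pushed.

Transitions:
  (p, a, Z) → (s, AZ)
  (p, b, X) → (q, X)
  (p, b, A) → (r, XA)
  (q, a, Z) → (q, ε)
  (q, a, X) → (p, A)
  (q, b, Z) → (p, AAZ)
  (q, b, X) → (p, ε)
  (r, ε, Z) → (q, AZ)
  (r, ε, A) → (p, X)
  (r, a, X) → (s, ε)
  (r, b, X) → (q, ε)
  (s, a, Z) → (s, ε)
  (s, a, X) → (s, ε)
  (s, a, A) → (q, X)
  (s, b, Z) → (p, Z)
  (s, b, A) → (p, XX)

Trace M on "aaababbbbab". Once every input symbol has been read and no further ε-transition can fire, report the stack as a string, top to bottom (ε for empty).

(p, aaababbbbab, Z)
  read a, top Z: go to s, push AZ → (s, aababbbbab, AZ)
  read a, top A: go to q, push X → (q, ababbbbab, XZ)
  read a, top X: go to p, push A → (p, babbbbab, AZ)
  read b, top A: go to r, push XA → (r, abbbbab, XAZ)
  read a, top X: go to s, push ε → (s, bbbbab, AZ)
  read b, top A: go to p, push XX → (p, bbbab, XXZ)
  read b, top X: go to q, push X → (q, bbab, XXZ)
  read b, top X: go to p, push ε → (p, bab, XZ)
  read b, top X: go to q, push X → (q, ab, XZ)
  read a, top X: go to p, push A → (p, b, AZ)
  read b, top A: go to r, push XA → (r, ε, XAZ)
All input consumed in state r with stack XAZ.

XAZ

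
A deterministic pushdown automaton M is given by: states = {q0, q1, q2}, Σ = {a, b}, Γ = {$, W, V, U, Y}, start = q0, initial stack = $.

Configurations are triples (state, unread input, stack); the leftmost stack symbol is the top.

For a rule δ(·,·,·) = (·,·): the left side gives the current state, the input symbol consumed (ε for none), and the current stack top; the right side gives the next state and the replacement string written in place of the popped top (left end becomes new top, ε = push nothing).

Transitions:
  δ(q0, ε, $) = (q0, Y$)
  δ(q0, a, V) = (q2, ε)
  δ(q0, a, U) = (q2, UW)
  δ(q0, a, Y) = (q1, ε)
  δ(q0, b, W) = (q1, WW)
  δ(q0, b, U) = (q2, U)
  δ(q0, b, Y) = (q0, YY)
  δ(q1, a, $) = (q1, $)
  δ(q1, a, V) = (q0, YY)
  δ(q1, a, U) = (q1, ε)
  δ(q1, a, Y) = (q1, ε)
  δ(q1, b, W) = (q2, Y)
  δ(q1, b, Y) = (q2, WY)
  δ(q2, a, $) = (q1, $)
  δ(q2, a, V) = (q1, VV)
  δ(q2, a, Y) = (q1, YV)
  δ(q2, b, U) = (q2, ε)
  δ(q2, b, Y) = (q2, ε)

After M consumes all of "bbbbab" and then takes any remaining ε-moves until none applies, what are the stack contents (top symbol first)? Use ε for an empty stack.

WYYYY$

(q0, bbbbab, $)
  ε-move, top $: go to q0, push Y$ → (q0, bbbbab, Y$)
  read b, top Y: go to q0, push YY → (q0, bbbab, YY$)
  read b, top Y: go to q0, push YY → (q0, bbab, YYY$)
  read b, top Y: go to q0, push YY → (q0, bab, YYYY$)
  read b, top Y: go to q0, push YY → (q0, ab, YYYYY$)
  read a, top Y: go to q1, push ε → (q1, b, YYYY$)
  read b, top Y: go to q2, push WY → (q2, ε, WYYYY$)
All input consumed in state q2 with stack WYYYY$.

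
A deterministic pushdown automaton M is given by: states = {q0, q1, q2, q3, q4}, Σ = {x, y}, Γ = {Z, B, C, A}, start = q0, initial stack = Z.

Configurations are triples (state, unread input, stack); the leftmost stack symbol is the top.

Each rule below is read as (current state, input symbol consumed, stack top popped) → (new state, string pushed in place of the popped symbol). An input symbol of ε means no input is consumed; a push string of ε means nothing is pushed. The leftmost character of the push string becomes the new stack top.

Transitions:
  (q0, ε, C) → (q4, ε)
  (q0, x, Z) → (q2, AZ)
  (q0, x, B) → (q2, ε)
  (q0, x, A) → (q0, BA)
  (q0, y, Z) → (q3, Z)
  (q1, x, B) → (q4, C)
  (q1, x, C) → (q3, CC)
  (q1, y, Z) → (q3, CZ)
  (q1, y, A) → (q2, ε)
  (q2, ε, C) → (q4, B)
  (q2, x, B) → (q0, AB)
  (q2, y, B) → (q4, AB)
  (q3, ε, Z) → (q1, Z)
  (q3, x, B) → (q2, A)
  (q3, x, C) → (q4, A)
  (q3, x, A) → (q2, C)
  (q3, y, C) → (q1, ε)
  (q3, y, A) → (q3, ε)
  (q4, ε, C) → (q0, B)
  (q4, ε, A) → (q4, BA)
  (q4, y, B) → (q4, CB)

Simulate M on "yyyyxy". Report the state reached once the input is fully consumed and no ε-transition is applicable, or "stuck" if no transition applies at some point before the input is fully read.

(q0, yyyyxy, Z)
  read y, top Z: go to q3, push Z → (q3, yyyxy, Z)
  ε-move, top Z: go to q1, push Z → (q1, yyyxy, Z)
  read y, top Z: go to q3, push CZ → (q3, yyxy, CZ)
  read y, top C: go to q1, push ε → (q1, yxy, Z)
  read y, top Z: go to q3, push CZ → (q3, xy, CZ)
  read x, top C: go to q4, push A → (q4, y, AZ)
  ε-move, top A: go to q4, push BA → (q4, y, BAZ)
  read y, top B: go to q4, push CB → (q4, ε, CBAZ)
  ε-move, top C: go to q0, push B → (q0, ε, BBAZ)
All input consumed; M is in state q0.

q0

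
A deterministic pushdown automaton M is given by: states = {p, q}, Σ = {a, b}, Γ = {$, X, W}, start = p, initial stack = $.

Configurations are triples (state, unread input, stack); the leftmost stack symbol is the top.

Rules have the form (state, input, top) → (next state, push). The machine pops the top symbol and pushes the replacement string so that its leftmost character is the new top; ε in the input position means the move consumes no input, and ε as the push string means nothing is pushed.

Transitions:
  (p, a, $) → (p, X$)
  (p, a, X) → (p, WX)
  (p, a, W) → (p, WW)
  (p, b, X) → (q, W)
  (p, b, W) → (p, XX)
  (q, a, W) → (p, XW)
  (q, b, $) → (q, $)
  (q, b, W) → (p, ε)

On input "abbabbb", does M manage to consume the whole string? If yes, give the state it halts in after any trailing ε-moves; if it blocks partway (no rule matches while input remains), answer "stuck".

(p, abbabbb, $) ⊢ (p, bbabbb, X$) ⊢ (q, babbb, W$) ⊢ (p, abbb, $) ⊢ (p, bbb, X$) ⊢ (q, bb, W$) ⊢ (p, b, $)
No transition for (p, b, top $); M blocks with input b remaining.

stuck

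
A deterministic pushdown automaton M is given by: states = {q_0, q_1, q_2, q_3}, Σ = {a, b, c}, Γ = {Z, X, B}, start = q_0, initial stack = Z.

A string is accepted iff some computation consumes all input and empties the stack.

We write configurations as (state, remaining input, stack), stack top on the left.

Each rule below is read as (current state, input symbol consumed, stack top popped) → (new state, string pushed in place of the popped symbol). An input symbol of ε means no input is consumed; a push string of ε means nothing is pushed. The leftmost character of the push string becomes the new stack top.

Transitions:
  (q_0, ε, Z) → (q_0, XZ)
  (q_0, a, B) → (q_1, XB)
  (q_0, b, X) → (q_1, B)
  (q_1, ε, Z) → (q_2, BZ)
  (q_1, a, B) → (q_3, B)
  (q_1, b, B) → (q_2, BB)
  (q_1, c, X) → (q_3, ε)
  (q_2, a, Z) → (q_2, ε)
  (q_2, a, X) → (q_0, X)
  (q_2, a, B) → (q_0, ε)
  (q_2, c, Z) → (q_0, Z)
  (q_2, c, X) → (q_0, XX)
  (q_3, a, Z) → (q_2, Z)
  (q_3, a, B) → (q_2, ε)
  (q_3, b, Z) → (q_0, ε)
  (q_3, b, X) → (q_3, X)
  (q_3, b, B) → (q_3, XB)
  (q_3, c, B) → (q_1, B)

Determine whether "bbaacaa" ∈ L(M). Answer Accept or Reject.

(q_0, bbaacaa, Z)
  ε-move, top Z: go to q_0, push XZ → (q_0, bbaacaa, XZ)
  read b, top X: go to q_1, push B → (q_1, baacaa, BZ)
  read b, top B: go to q_2, push BB → (q_2, aacaa, BBZ)
  read a, top B: go to q_0, push ε → (q_0, acaa, BZ)
  read a, top B: go to q_1, push XB → (q_1, caa, XBZ)
  read c, top X: go to q_3, push ε → (q_3, aa, BZ)
  read a, top B: go to q_2, push ε → (q_2, a, Z)
  read a, top Z: go to q_2, push ε → (q_2, ε, ε)
All input consumed and the stack is empty.

Accept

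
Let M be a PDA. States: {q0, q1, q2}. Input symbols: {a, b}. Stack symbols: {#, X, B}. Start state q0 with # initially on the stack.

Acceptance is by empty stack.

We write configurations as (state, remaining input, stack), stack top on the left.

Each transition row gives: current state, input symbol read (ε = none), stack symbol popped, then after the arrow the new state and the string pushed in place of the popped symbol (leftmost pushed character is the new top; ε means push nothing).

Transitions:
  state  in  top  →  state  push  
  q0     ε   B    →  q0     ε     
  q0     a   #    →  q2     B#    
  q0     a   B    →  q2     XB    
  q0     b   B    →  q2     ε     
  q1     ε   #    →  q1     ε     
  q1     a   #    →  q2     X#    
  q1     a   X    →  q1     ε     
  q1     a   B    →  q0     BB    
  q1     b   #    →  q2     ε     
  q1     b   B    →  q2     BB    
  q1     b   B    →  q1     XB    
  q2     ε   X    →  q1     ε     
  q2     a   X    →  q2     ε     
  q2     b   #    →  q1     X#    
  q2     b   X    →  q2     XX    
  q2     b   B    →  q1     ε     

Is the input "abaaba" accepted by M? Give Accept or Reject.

One accepting computation: (q0, abaaba, #) ⊢ (q2, baaba, B#) ⊢ (q1, aaba, #) ⊢ (q2, aba, X#) ⊢ (q2, ba, #) ⊢ (q1, a, X#) ⊢ (q1, ε, #) ⊢ (q1, ε, ε)
All input consumed and the stack is empty.

Accept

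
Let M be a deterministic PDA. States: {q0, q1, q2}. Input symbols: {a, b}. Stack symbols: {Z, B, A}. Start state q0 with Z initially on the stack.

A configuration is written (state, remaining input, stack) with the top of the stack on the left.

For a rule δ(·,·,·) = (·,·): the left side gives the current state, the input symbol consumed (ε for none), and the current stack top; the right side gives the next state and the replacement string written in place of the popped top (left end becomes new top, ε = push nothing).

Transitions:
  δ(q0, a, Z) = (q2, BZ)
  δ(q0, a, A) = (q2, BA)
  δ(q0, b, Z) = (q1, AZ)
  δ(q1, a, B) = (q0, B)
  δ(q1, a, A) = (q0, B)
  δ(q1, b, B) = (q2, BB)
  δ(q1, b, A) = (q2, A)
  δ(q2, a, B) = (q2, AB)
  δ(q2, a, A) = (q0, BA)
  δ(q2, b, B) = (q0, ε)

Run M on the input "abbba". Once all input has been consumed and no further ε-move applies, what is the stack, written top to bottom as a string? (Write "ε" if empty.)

(q0, abbba, Z)
  read a, top Z: go to q2, push BZ → (q2, bbba, BZ)
  read b, top B: go to q0, push ε → (q0, bba, Z)
  read b, top Z: go to q1, push AZ → (q1, ba, AZ)
  read b, top A: go to q2, push A → (q2, a, AZ)
  read a, top A: go to q0, push BA → (q0, ε, BAZ)
All input consumed in state q0 with stack BAZ.

BAZ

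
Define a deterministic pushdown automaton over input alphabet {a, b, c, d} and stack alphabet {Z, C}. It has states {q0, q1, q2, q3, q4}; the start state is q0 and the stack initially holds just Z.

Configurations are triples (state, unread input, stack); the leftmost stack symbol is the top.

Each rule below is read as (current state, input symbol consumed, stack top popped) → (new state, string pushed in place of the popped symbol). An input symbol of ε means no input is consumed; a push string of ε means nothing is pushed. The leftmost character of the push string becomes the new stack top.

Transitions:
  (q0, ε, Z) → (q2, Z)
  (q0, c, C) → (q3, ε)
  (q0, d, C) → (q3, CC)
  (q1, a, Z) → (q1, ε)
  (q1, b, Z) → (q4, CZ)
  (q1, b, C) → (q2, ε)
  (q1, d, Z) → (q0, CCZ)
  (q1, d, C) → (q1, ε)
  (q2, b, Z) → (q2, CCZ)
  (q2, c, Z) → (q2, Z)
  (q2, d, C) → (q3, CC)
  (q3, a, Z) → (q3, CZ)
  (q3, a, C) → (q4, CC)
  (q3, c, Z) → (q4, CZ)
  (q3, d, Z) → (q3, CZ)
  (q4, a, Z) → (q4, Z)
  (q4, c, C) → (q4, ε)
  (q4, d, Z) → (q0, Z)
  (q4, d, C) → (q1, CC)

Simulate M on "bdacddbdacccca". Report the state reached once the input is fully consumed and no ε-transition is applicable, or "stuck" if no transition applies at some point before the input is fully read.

q4

(q0, bdacddbdacccca, Z)
  ε-move, top Z: go to q2, push Z → (q2, bdacddbdacccca, Z)
  read b, top Z: go to q2, push CCZ → (q2, dacddbdacccca, CCZ)
  read d, top C: go to q3, push CC → (q3, acddbdacccca, CCCZ)
  read a, top C: go to q4, push CC → (q4, cddbdacccca, CCCCZ)
  read c, top C: go to q4, push ε → (q4, ddbdacccca, CCCZ)
  read d, top C: go to q1, push CC → (q1, dbdacccca, CCCCZ)
  read d, top C: go to q1, push ε → (q1, bdacccca, CCCZ)
  read b, top C: go to q2, push ε → (q2, dacccca, CCZ)
  read d, top C: go to q3, push CC → (q3, acccca, CCCZ)
  read a, top C: go to q4, push CC → (q4, cccca, CCCCZ)
  read c, top C: go to q4, push ε → (q4, ccca, CCCZ)
  read c, top C: go to q4, push ε → (q4, cca, CCZ)
  read c, top C: go to q4, push ε → (q4, ca, CZ)
  read c, top C: go to q4, push ε → (q4, a, Z)
  read a, top Z: go to q4, push Z → (q4, ε, Z)
All input consumed; M is in state q4.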